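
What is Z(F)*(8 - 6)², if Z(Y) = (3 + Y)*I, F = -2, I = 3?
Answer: 12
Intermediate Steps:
Z(Y) = 9 + 3*Y (Z(Y) = (3 + Y)*3 = 9 + 3*Y)
Z(F)*(8 - 6)² = (9 + 3*(-2))*(8 - 6)² = (9 - 6)*2² = 3*4 = 12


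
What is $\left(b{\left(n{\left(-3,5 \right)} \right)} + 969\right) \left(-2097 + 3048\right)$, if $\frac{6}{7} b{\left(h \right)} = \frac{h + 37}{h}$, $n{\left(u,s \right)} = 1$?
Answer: $963680$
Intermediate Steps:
$b{\left(h \right)} = \frac{7 \left(37 + h\right)}{6 h}$ ($b{\left(h \right)} = \frac{7 \frac{h + 37}{h}}{6} = \frac{7 \frac{37 + h}{h}}{6} = \frac{7 \left(37 + h\right)}{6 h}$)
$\left(b{\left(n{\left(-3,5 \right)} \right)} + 969\right) \left(-2097 + 3048\right) = \left(\frac{7 \left(37 + 1\right)}{6 \cdot 1} + 969\right) \left(-2097 + 3048\right) = \left(\frac{7}{6} \cdot 1 \cdot 38 + 969\right) 951 = \left(\frac{133}{3} + 969\right) 951 = \frac{3040}{3} \cdot 951 = 963680$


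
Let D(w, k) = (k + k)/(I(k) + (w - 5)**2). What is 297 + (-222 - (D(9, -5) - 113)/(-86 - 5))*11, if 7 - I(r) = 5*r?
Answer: -362659/168 ≈ -2158.7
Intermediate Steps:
I(r) = 7 - 5*r
D(w, k) = 2*k/(7 + (-5 + w)**2 - 5*k) (D(w, k) = (k + k)/((7 - 5*k) + (w - 5)**2) = (2*k)/((7 - 5*k) + (-5 + w)**2) = (2*k)/(7 + (-5 + w)**2 - 5*k) = 2*k/(7 + (-5 + w)**2 - 5*k))
297 + (-222 - (D(9, -5) - 113)/(-86 - 5))*11 = 297 + (-222 - (2*(-5)/(7 + (-5 + 9)**2 - 5*(-5)) - 113)/(-86 - 5))*11 = 297 + (-222 - (2*(-5)/(7 + 4**2 + 25) - 113)/(-91))*11 = 297 + (-222 - (2*(-5)/(7 + 16 + 25) - 113)*(-1)/91)*11 = 297 + (-222 - (2*(-5)/48 - 113)*(-1)/91)*11 = 297 + (-222 - (2*(-5)*(1/48) - 113)*(-1)/91)*11 = 297 + (-222 - (-5/24 - 113)*(-1)/91)*11 = 297 + (-222 - (-2717)*(-1)/(24*91))*11 = 297 + (-222 - 1*209/168)*11 = 297 + (-222 - 209/168)*11 = 297 - 37505/168*11 = 297 - 412555/168 = -362659/168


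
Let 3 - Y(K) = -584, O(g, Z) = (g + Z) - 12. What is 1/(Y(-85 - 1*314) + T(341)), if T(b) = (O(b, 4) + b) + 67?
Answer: 1/1328 ≈ 0.00075301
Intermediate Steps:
O(g, Z) = -12 + Z + g (O(g, Z) = (Z + g) - 12 = -12 + Z + g)
Y(K) = 587 (Y(K) = 3 - 1*(-584) = 3 + 584 = 587)
T(b) = 59 + 2*b (T(b) = ((-12 + 4 + b) + b) + 67 = ((-8 + b) + b) + 67 = (-8 + 2*b) + 67 = 59 + 2*b)
1/(Y(-85 - 1*314) + T(341)) = 1/(587 + (59 + 2*341)) = 1/(587 + (59 + 682)) = 1/(587 + 741) = 1/1328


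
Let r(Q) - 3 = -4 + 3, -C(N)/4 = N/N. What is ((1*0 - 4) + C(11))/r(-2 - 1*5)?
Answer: -4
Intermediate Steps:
C(N) = -4 (C(N) = -4*N/N = -4*1 = -4)
r(Q) = 2 (r(Q) = 3 + (-4 + 3) = 3 - 1 = 2)
((1*0 - 4) + C(11))/r(-2 - 1*5) = ((1*0 - 4) - 4)/2 = ((0 - 4) - 4)/2 = (-4 - 4)/2 = (½)*(-8) = -4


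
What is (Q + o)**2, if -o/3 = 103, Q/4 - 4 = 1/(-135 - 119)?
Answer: 1384807369/16129 ≈ 85858.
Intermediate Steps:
Q = 2030/127 (Q = 16 + 4/(-135 - 119) = 16 + 4/(-254) = 16 + 4*(-1/254) = 16 - 2/127 = 2030/127 ≈ 15.984)
o = -309 (o = -3*103 = -309)
(Q + o)**2 = (2030/127 - 309)**2 = (-37213/127)**2 = 1384807369/16129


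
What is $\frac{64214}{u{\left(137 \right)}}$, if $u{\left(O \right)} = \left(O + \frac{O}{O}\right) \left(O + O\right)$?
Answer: $\frac{32107}{18906} \approx 1.6982$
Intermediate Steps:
$u{\left(O \right)} = 2 O \left(1 + O\right)$ ($u{\left(O \right)} = \left(O + 1\right) 2 O = \left(1 + O\right) 2 O = 2 O \left(1 + O\right)$)
$\frac{64214}{u{\left(137 \right)}} = \frac{64214}{2 \cdot 137 \left(1 + 137\right)} = \frac{64214}{2 \cdot 137 \cdot 138} = \frac{64214}{37812} = 64214 \cdot \frac{1}{37812} = \frac{32107}{18906}$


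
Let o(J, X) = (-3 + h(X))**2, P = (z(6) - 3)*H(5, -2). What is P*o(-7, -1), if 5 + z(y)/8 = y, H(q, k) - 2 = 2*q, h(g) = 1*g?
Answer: 960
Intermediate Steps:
h(g) = g
H(q, k) = 2 + 2*q
z(y) = -40 + 8*y
P = 60 (P = ((-40 + 8*6) - 3)*(2 + 2*5) = ((-40 + 48) - 3)*(2 + 10) = (8 - 3)*12 = 5*12 = 60)
o(J, X) = (-3 + X)**2
P*o(-7, -1) = 60*(-3 - 1)**2 = 60*(-4)**2 = 60*16 = 960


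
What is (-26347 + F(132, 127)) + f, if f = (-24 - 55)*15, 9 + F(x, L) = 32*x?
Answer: -23317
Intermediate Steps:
F(x, L) = -9 + 32*x
f = -1185 (f = -79*15 = -1185)
(-26347 + F(132, 127)) + f = (-26347 + (-9 + 32*132)) - 1185 = (-26347 + (-9 + 4224)) - 1185 = (-26347 + 4215) - 1185 = -22132 - 1185 = -23317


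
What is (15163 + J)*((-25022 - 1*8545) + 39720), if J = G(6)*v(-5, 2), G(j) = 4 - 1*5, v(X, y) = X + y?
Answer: 93316398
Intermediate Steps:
G(j) = -1 (G(j) = 4 - 5 = -1)
J = 3 (J = -(-5 + 2) = -1*(-3) = 3)
(15163 + J)*((-25022 - 1*8545) + 39720) = (15163 + 3)*((-25022 - 1*8545) + 39720) = 15166*((-25022 - 8545) + 39720) = 15166*(-33567 + 39720) = 15166*6153 = 93316398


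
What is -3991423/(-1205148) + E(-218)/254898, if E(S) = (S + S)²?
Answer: 29678560811/7314043212 ≈ 4.0577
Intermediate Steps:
E(S) = 4*S² (E(S) = (2*S)² = 4*S²)
-3991423/(-1205148) + E(-218)/254898 = -3991423/(-1205148) + (4*(-218)²)/254898 = -3991423*(-1/1205148) + (4*47524)*(1/254898) = 3991423/1205148 + 190096*(1/254898) = 3991423/1205148 + 95048/127449 = 29678560811/7314043212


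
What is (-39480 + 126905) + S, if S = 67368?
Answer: 154793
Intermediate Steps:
(-39480 + 126905) + S = (-39480 + 126905) + 67368 = 87425 + 67368 = 154793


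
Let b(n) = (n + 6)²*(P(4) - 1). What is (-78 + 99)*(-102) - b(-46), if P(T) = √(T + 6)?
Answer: -542 - 1600*√10 ≈ -5601.6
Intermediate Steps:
P(T) = √(6 + T)
b(n) = (6 + n)²*(-1 + √10) (b(n) = (n + 6)²*(√(6 + 4) - 1) = (6 + n)²*(√10 - 1) = (6 + n)²*(-1 + √10))
(-78 + 99)*(-102) - b(-46) = (-78 + 99)*(-102) - (6 - 46)²*(-1 + √10) = 21*(-102) - (-40)²*(-1 + √10) = -2142 - 1600*(-1 + √10) = -2142 - (-1600 + 1600*√10) = -2142 + (1600 - 1600*√10) = -542 - 1600*√10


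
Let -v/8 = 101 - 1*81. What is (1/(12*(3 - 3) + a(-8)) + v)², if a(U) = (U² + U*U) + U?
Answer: 368601601/14400 ≈ 25597.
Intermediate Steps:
v = -160 (v = -8*(101 - 1*81) = -8*(101 - 81) = -8*20 = -160)
a(U) = U + 2*U² (a(U) = (U² + U²) + U = 2*U² + U = U + 2*U²)
(1/(12*(3 - 3) + a(-8)) + v)² = (1/(12*(3 - 3) - 8*(1 + 2*(-8))) - 160)² = (1/(12*0 - 8*(1 - 16)) - 160)² = (1/(0 - 8*(-15)) - 160)² = (1/(0 + 120) - 160)² = (1/120 - 160)² = (-19199/120)² = 368601601/14400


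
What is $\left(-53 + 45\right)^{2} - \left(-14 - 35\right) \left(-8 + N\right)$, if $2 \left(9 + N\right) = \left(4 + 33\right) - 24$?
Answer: $- \frac{901}{2} \approx -450.5$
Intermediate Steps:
$N = - \frac{5}{2}$ ($N = -9 + \frac{\left(4 + 33\right) - 24}{2} = -9 + \frac{37 - 24}{2} = -9 + \frac{1}{2} \cdot 13 = -9 + \frac{13}{2} = - \frac{5}{2} \approx -2.5$)
$\left(-53 + 45\right)^{2} - \left(-14 - 35\right) \left(-8 + N\right) = \left(-53 + 45\right)^{2} - \left(-14 - 35\right) \left(-8 - \frac{5}{2}\right) = \left(-8\right)^{2} - \left(-49\right) \left(- \frac{21}{2}\right) = 64 - \frac{1029}{2} = - \frac{901}{2}$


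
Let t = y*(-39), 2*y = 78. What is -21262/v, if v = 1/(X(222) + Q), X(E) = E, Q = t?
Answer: 27619338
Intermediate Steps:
y = 39 (y = (1/2)*78 = 39)
t = -1521 (t = 39*(-39) = -1521)
Q = -1521
v = -1/1299 (v = 1/(222 - 1521) = 1/(-1299) = -1/1299 ≈ -0.00076982)
-21262/v = -21262/(-1/1299) = -21262*(-1299) = 27619338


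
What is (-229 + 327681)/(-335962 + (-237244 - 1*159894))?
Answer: -81863/183275 ≈ -0.44667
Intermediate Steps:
(-229 + 327681)/(-335962 + (-237244 - 1*159894)) = 327452/(-335962 + (-237244 - 159894)) = 327452/(-335962 - 397138) = 327452/(-733100) = 327452*(-1/733100) = -81863/183275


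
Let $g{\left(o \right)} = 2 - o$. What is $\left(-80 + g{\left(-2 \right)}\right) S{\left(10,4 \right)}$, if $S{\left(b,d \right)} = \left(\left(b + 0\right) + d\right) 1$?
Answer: $-1064$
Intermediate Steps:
$S{\left(b,d \right)} = b + d$ ($S{\left(b,d \right)} = \left(b + d\right) 1 = b + d$)
$\left(-80 + g{\left(-2 \right)}\right) S{\left(10,4 \right)} = \left(-80 + \left(2 - -2\right)\right) \left(10 + 4\right) = \left(-80 + \left(2 + 2\right)\right) 14 = \left(-80 + 4\right) 14 = \left(-76\right) 14 = -1064$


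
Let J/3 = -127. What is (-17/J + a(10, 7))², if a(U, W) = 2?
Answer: 606841/145161 ≈ 4.1805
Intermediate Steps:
J = -381 (J = 3*(-127) = -381)
(-17/J + a(10, 7))² = (-17/(-381) + 2)² = (-17*(-1/381) + 2)² = (17/381 + 2)² = (779/381)² = 606841/145161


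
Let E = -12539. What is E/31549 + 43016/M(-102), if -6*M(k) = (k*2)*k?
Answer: -350149259/27352983 ≈ -12.801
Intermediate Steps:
M(k) = -k²/3 (M(k) = -k*2*k/6 = -2*k*k/6 = -k²/3)
E/31549 + 43016/M(-102) = -12539/31549 + 43016/((-⅓*(-102)²)) = -12539*1/31549 + 43016/((-⅓*10404)) = -12539/31549 + 43016/(-3468) = -12539/31549 + 43016*(-1/3468) = -12539/31549 - 10754/867 = -350149259/27352983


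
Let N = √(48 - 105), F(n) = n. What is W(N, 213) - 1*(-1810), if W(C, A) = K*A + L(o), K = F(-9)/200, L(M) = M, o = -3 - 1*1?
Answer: 359283/200 ≈ 1796.4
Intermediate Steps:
o = -4 (o = -3 - 1 = -4)
N = I*√57 (N = √(-57) = I*√57 ≈ 7.5498*I)
K = -9/200 ≈ -0.045000
W(C, A) = -4 - 9*A/200 (W(C, A) = -9*A/200 - 4 = -4 - 9*A/200)
W(N, 213) - 1*(-1810) = (-4 - 9/200*213) - 1*(-1810) = (-4 - 1917/200) + 1810 = -2717/200 + 1810 = 359283/200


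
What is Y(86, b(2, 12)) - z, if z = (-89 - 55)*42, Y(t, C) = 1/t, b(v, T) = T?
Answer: 520129/86 ≈ 6048.0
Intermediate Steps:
z = -6048 (z = -144*42 = -6048)
Y(86, b(2, 12)) - z = 1/86 - 1*(-6048) = 1/86 + 6048 = 520129/86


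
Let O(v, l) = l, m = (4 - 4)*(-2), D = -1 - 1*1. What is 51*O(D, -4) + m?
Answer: -204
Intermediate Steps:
D = -2 (D = -1 - 1 = -2)
m = 0 (m = 0*(-2) = 0)
51*O(D, -4) + m = 51*(-4) + 0 = -204 + 0 = -204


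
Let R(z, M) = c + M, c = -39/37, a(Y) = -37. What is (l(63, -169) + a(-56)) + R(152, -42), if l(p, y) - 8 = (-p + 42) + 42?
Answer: -1889/37 ≈ -51.054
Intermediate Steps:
c = -39/37 (c = -39*1/37 = -39/37 ≈ -1.0541)
R(z, M) = -39/37 + M
l(p, y) = 92 - p (l(p, y) = 8 + ((-p + 42) + 42) = 8 + ((42 - p) + 42) = 8 + (84 - p) = 92 - p)
(l(63, -169) + a(-56)) + R(152, -42) = ((92 - 1*63) - 37) + (-39/37 - 42) = ((92 - 63) - 37) - 1593/37 = (29 - 37) - 1593/37 = -8 - 1593/37 = -1889/37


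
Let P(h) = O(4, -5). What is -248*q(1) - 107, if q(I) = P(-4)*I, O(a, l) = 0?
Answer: -107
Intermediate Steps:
P(h) = 0
q(I) = 0 (q(I) = 0*I = 0)
-248*q(1) - 107 = -248*0 - 107 = 0 - 107 = -107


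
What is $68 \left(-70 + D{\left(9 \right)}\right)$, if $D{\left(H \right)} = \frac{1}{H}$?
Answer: $- \frac{42772}{9} \approx -4752.4$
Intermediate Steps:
$68 \left(-70 + D{\left(9 \right)}\right) = 68 \left(-70 + \frac{1}{9}\right) = 68 \left(- \frac{629}{9}\right) = - \frac{42772}{9}$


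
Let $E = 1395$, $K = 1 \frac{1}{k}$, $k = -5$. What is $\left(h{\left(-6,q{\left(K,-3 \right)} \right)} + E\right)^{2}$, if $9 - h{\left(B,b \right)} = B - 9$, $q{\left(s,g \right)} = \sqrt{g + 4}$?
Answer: $2013561$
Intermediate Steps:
$K = - \frac{1}{5}$ ($K = 1 \frac{1}{-5} = 1 \left(- \frac{1}{5}\right) = - \frac{1}{5} \approx -0.2$)
$q{\left(s,g \right)} = \sqrt{4 + g}$
$h{\left(B,b \right)} = 18 - B$ ($h{\left(B,b \right)} = 9 - \left(B - 9\right) = 9 - \left(-9 + B\right) = 18 - B$)
$\left(h{\left(-6,q{\left(K,-3 \right)} \right)} + E\right)^{2} = \left(\left(18 - -6\right) + 1395\right)^{2} = \left(\left(18 + 6\right) + 1395\right)^{2} = \left(24 + 1395\right)^{2} = 1419^{2} = 2013561$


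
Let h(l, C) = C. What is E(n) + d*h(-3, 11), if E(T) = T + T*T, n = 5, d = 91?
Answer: 1031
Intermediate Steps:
E(T) = T + T²
E(n) + d*h(-3, 11) = 5*(1 + 5) + 91*11 = 5*6 + 1001 = 30 + 1001 = 1031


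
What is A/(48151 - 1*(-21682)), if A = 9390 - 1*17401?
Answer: -8011/69833 ≈ -0.11472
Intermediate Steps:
A = -8011 (A = 9390 - 17401 = -8011)
A/(48151 - 1*(-21682)) = -8011/(48151 - 1*(-21682)) = -8011/(48151 + 21682) = -8011/69833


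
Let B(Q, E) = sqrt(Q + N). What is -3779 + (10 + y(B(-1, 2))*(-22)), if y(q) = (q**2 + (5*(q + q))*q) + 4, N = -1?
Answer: -3373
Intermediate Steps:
B(Q, E) = sqrt(-1 + Q) (B(Q, E) = sqrt(Q - 1) = sqrt(-1 + Q))
y(q) = 4 + 11*q**2 (y(q) = (q**2 + (5*(2*q))*q) + 4 = (q**2 + (10*q)*q) + 4 = (q**2 + 10*q**2) + 4 = 11*q**2 + 4 = 4 + 11*q**2)
-3779 + (10 + y(B(-1, 2))*(-22)) = -3779 + (10 + (4 + 11*(sqrt(-1 - 1))**2)*(-22)) = -3779 + (10 + (4 + 11*(sqrt(-2))**2)*(-22)) = -3779 + (10 + (4 + 11*(I*sqrt(2))**2)*(-22)) = -3779 + (10 + (4 + 11*(-2))*(-22)) = -3779 + (10 + (4 - 22)*(-22)) = -3779 + (10 - 18*(-22)) = -3779 + (10 + 396) = -3779 + 406 = -3373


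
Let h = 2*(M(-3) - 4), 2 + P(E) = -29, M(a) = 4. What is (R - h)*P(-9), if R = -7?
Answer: 217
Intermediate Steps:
P(E) = -31 (P(E) = -2 - 29 = -31)
h = 0 (h = 2*(4 - 4) = 2*0 = 0)
(R - h)*P(-9) = (-7 - 1*0)*(-31) = (-7 + 0)*(-31) = -7*(-31) = 217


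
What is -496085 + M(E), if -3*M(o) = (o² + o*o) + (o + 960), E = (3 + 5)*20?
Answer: -513525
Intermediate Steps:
E = 160 (E = 8*20 = 160)
M(o) = -320 - 2*o²/3 - o/3 (M(o) = -((o² + o*o) + (o + 960))/3 = -((o² + o²) + (960 + o))/3 = -(2*o² + (960 + o))/3 = -(960 + o + 2*o²)/3 = -320 - 2*o²/3 - o/3)
-496085 + M(E) = -496085 + (-320 - ⅔*160² - ⅓*160) = -496085 + (-320 - ⅔*25600 - 160/3) = -496085 + (-320 - 51200/3 - 160/3) = -496085 - 17440 = -513525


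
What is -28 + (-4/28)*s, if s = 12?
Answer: -208/7 ≈ -29.714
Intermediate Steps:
-28 + (-4/28)*s = -28 - 4/28*12 = -28 - 4*1/28*12 = -28 - 1/7*12 = -28 - 12/7 = -208/7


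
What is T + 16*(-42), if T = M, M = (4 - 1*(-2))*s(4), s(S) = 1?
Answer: -666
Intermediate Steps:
M = 6 (M = (4 - 1*(-2))*1 = (4 + 2)*1 = 6*1 = 6)
T = 6
T + 16*(-42) = 6 + 16*(-42) = 6 - 672 = -666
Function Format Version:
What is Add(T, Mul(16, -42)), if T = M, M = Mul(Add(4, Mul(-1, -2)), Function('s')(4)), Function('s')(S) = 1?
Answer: -666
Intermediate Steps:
M = 6 (M = Mul(Add(4, Mul(-1, -2)), 1) = Mul(Add(4, 2), 1) = Mul(6, 1) = 6)
T = 6
Add(T, Mul(16, -42)) = Add(6, Mul(16, -42)) = Add(6, -672) = -666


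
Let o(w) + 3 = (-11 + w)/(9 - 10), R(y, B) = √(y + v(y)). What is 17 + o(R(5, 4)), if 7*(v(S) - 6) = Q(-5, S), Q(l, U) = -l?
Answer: 25 - √574/7 ≈ 21.577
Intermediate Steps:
v(S) = 47/7 (v(S) = 6 + (-1*(-5))/7 = 6 + (⅐)*5 = 6 + 5/7 = 47/7)
R(y, B) = √(47/7 + y) (R(y, B) = √(y + 47/7) = √(47/7 + y))
o(w) = 8 - w (o(w) = -3 + (-11 + w)/(9 - 10) = -3 + (-11 + w)/(-1) = -3 + (-11 + w)*(-1) = -3 + (11 - w) = 8 - w)
17 + o(R(5, 4)) = 17 + (8 - √(329 + 49*5)/7) = 17 + (8 - √(329 + 245)/7) = 17 + (8 - √574/7) = 25 - √574/7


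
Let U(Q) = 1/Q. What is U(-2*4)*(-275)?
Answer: 275/8 ≈ 34.375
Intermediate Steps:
U(-2*4)*(-275) = -275/(-2*4) = -275/(-8) = -⅛*(-275) = 275/8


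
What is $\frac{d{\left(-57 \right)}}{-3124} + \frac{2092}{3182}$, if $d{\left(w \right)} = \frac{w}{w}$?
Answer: $\frac{3266113}{4970284} \approx 0.65713$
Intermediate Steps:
$d{\left(w \right)} = 1$
$\frac{d{\left(-57 \right)}}{-3124} + \frac{2092}{3182} = 1 \frac{1}{-3124} + \frac{2092}{3182} = 1 \left(- \frac{1}{3124}\right) + 2092 \cdot \frac{1}{3182} = - \frac{1}{3124} + \frac{1046}{1591} = \frac{3266113}{4970284}$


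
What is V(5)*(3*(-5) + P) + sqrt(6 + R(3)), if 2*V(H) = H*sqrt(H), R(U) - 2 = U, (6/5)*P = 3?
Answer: sqrt(11) - 125*sqrt(5)/4 ≈ -66.561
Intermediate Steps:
P = 5/2 (P = (5/6)*3 = 5/2 ≈ 2.5000)
R(U) = 2 + U
V(H) = H**(3/2)/2 (V(H) = (H*sqrt(H))/2 = H**(3/2)/2)
V(5)*(3*(-5) + P) + sqrt(6 + R(3)) = (5**(3/2)/2)*(3*(-5) + 5/2) + sqrt(6 + (2 + 3)) = ((5*sqrt(5))/2)*(-15 + 5/2) + sqrt(6 + 5) = (5*sqrt(5)/2)*(-25/2) + sqrt(11) = -125*sqrt(5)/4 + sqrt(11) = sqrt(11) - 125*sqrt(5)/4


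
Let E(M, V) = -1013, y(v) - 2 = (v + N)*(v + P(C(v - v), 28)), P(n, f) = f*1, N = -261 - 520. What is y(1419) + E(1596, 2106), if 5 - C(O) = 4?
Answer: 922175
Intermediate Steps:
C(O) = 1 (C(O) = 5 - 1*4 = 5 - 4 = 1)
N = -781
P(n, f) = f
y(v) = 2 + (-781 + v)*(28 + v) (y(v) = 2 + (v - 781)*(v + 28) = 2 + (-781 + v)*(28 + v))
y(1419) + E(1596, 2106) = (-21866 + 1419**2 - 753*1419) - 1013 = (-21866 + 2013561 - 1068507) - 1013 = 923188 - 1013 = 922175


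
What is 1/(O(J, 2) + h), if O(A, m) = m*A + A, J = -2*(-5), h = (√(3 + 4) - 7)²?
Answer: 43/3012 + 7*√7/3012 ≈ 0.020425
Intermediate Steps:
h = (-7 + √7)² (h = (√7 - 7)² = (-7 + √7)² ≈ 18.959)
J = 10
O(A, m) = A + A*m (O(A, m) = A*m + A = A + A*m)
1/(O(J, 2) + h) = 1/(10*(1 + 2) + (7 - √7)²) = 1/(10*3 + (7 - √7)²) = 1/(30 + (7 - √7)²)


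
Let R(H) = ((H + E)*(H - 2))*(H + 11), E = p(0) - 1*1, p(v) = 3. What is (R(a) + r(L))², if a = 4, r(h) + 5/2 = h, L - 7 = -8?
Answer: 124609/4 ≈ 31152.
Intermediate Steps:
L = -1 (L = 7 - 8 = -1)
r(h) = -5/2 + h
E = 2 (E = 3 - 1*1 = 3 - 1 = 2)
R(H) = (-2 + H)*(2 + H)*(11 + H) (R(H) = ((H + 2)*(H - 2))*(H + 11) = ((2 + H)*(-2 + H))*(11 + H) = ((-2 + H)*(2 + H))*(11 + H) = (-2 + H)*(2 + H)*(11 + H))
(R(a) + r(L))² = ((-44 + 4³ - 4*4 + 11*4²) + (-5/2 - 1))² = ((-44 + 64 - 16 + 11*16) - 7/2)² = ((-44 + 64 - 16 + 176) - 7/2)² = (180 - 7/2)² = (353/2)² = 124609/4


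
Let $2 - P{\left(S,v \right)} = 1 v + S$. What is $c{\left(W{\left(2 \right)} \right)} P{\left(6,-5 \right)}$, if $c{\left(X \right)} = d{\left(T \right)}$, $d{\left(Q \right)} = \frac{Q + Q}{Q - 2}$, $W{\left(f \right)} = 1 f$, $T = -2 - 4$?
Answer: $\frac{3}{2} \approx 1.5$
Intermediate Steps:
$P{\left(S,v \right)} = 2 - S - v$ ($P{\left(S,v \right)} = 2 - \left(1 v + S\right) = 2 - \left(v + S\right) = 2 - \left(S + v\right) = 2 - S - v$)
$T = -6$ ($T = -2 - 4 = -6$)
$W{\left(f \right)} = f$
$d{\left(Q \right)} = \frac{2 Q}{-2 + Q}$
$c{\left(X \right)} = \frac{3}{2}$ ($c{\left(X \right)} = 2 \left(-6\right) \frac{1}{-2 - 6} = 2 \left(-6\right) \frac{1}{-8} = 2 \left(-6\right) \left(- \frac{1}{8}\right) = \frac{3}{2}$)
$c{\left(W{\left(2 \right)} \right)} P{\left(6,-5 \right)} = \frac{3 \left(2 - 6 - -5\right)}{2} = \frac{3 \left(2 - 6 + 5\right)}{2} = \frac{3}{2} \cdot 1 = \frac{3}{2}$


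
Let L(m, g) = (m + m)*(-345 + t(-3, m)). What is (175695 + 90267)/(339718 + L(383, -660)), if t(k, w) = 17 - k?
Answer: 44327/15128 ≈ 2.9301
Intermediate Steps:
L(m, g) = -650*m (L(m, g) = (m + m)*(-345 + (17 - 1*(-3))) = (2*m)*(-345 + (17 + 3)) = (2*m)*(-345 + 20) = (2*m)*(-325) = -650*m)
(175695 + 90267)/(339718 + L(383, -660)) = (175695 + 90267)/(339718 - 650*383) = 265962/(339718 - 248950) = 265962/90768 = 265962*(1/90768) = 44327/15128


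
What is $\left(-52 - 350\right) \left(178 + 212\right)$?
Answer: $-156780$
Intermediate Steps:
$\left(-52 - 350\right) \left(178 + 212\right) = \left(-402\right) 390 = -156780$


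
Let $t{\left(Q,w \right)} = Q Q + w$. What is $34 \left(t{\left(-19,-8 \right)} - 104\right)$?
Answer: $8466$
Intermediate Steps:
$t{\left(Q,w \right)} = w + Q^{2}$ ($t{\left(Q,w \right)} = Q^{2} + w = w + Q^{2}$)
$34 \left(t{\left(-19,-8 \right)} - 104\right) = 34 \left(\left(-8 + \left(-19\right)^{2}\right) - 104\right) = 34 \left(\left(-8 + 361\right) - 104\right) = 34 \left(353 - 104\right) = 34 \cdot 249 = 8466$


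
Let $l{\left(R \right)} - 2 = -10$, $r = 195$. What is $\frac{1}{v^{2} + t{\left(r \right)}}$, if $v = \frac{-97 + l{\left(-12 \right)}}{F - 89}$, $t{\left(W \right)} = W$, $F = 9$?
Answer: $\frac{256}{50361} \approx 0.0050833$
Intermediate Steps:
$l{\left(R \right)} = -8$ ($l{\left(R \right)} = 2 - 10 = -8$)
$v = \frac{21}{16}$ ($v = \frac{-97 - 8}{9 - 89} = - \frac{105}{9 - 89} = - \frac{105}{-80} = \left(-105\right) \left(- \frac{1}{80}\right) = \frac{21}{16} \approx 1.3125$)
$\frac{1}{v^{2} + t{\left(r \right)}} = \frac{1}{\left(\frac{21}{16}\right)^{2} + 195} = \frac{1}{\frac{441}{256} + 195} = \frac{1}{\frac{50361}{256}} = \frac{256}{50361}$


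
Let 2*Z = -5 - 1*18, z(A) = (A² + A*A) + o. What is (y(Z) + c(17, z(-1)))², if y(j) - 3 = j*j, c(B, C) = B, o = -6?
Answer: 370881/16 ≈ 23180.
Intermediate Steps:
z(A) = -6 + 2*A² (z(A) = (A² + A*A) - 6 = (A² + A²) - 6 = 2*A² - 6 = -6 + 2*A²)
Z = -23/2 (Z = (-5 - 1*18)/2 = (-5 - 18)/2 = (½)*(-23) = -23/2 ≈ -11.500)
y(j) = 3 + j² (y(j) = 3 + j*j = 3 + j²)
(y(Z) + c(17, z(-1)))² = ((3 + (-23/2)²) + 17)² = ((3 + 529/4) + 17)² = (541/4 + 17)² = (609/4)² = 370881/16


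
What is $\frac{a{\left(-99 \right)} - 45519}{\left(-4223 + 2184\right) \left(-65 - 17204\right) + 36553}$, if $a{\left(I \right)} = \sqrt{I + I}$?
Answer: $- \frac{15173}{11749348} + \frac{i \sqrt{22}}{11749348} \approx -0.0012914 + 3.9921 \cdot 10^{-7} i$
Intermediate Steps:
$a{\left(I \right)} = \sqrt{2} \sqrt{I}$ ($a{\left(I \right)} = \sqrt{2 I} = \sqrt{2} \sqrt{I}$)
$\frac{a{\left(-99 \right)} - 45519}{\left(-4223 + 2184\right) \left(-65 - 17204\right) + 36553} = \frac{\sqrt{2} \sqrt{-99} - 45519}{\left(-4223 + 2184\right) \left(-65 - 17204\right) + 36553} = \frac{\sqrt{2} \cdot 3 i \sqrt{11} - 45519}{\left(-2039\right) \left(-17269\right) + 36553} = \frac{3 i \sqrt{22} - 45519}{35211491 + 36553} = \frac{-45519 + 3 i \sqrt{22}}{35248044} = \left(-45519 + 3 i \sqrt{22}\right) \frac{1}{35248044} = - \frac{15173}{11749348} + \frac{i \sqrt{22}}{11749348}$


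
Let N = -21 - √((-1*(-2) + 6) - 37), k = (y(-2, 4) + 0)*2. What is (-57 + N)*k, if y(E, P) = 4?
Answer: -624 - 8*I*√29 ≈ -624.0 - 43.081*I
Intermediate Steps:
k = 8 (k = (4 + 0)*2 = 4*2 = 8)
N = -21 - I*√29 (N = -21 - √((2 + 6) - 37) = -21 - √(8 - 37) = -21 - √(-29) = -21 - I*√29 ≈ -21.0 - 5.3852*I)
(-57 + N)*k = (-57 + (-21 - I*√29))*8 = (-78 - I*√29)*8 = -624 - 8*I*√29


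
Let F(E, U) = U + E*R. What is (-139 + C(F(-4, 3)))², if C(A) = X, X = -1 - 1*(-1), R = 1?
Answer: 19321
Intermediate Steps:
X = 0 (X = -1 + 1 = 0)
F(E, U) = E + U (F(E, U) = U + E*1 = U + E = E + U)
C(A) = 0
(-139 + C(F(-4, 3)))² = (-139 + 0)² = (-139)² = 19321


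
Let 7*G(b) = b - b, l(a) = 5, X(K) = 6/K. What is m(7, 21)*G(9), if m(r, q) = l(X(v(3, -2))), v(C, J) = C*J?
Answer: 0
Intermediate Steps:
m(r, q) = 5
G(b) = 0 (G(b) = (b - b)/7 = (⅐)*0 = 0)
m(7, 21)*G(9) = 5*0 = 0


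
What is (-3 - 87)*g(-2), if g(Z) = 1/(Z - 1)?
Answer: 30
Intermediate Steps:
g(Z) = 1/(-1 + Z)
(-3 - 87)*g(-2) = (-3 - 87)/(-1 - 2) = -90/(-3) = -90*(-1/3) = 30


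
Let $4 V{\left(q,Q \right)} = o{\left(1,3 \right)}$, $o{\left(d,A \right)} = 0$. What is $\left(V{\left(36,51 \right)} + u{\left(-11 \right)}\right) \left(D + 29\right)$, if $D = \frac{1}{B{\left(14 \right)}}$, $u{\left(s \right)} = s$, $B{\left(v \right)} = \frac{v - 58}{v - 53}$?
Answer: $- \frac{1315}{4} \approx -328.75$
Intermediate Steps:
$V{\left(q,Q \right)} = 0$ ($V{\left(q,Q \right)} = \frac{1}{4} \cdot 0 = 0$)
$B{\left(v \right)} = \frac{-58 + v}{-53 + v}$
$D = \frac{39}{44}$ ($D = \frac{1}{\frac{1}{-53 + 14} \left(-58 + 14\right)} = \frac{1}{\frac{1}{-39} \left(-44\right)} = \frac{1}{\left(- \frac{1}{39}\right) \left(-44\right)} = \frac{1}{\frac{44}{39}} = \frac{39}{44} \approx 0.88636$)
$\left(V{\left(36,51 \right)} + u{\left(-11 \right)}\right) \left(D + 29\right) = \left(0 - 11\right) \left(\frac{39}{44} + 29\right) = \left(-11\right) \frac{1315}{44} = - \frac{1315}{4}$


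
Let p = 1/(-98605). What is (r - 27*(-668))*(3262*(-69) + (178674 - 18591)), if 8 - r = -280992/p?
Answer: 1800829341549420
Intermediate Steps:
p = -1/98605 ≈ -1.0141e-5
r = -27707216152 (r = 8 - (-280992)/(-1/98605) = 8 - (-280992)*(-98605) = 8 - 1*27707216160 = 8 - 27707216160 = -27707216152)
(r - 27*(-668))*(3262*(-69) + (178674 - 18591)) = (-27707216152 - 27*(-668))*(3262*(-69) + (178674 - 18591)) = (-27707216152 + 18036)*(-225078 + 160083) = -27707198116*(-64995) = 1800829341549420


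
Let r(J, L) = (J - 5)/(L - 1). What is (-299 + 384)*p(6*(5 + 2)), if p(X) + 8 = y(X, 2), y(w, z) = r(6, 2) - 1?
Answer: -680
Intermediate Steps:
r(J, L) = (-5 + J)/(-1 + L)
y(w, z) = 0 (y(w, z) = (-5 + 6)/(-1 + 2) - 1 = 1/1 - 1 = 1*1 - 1 = 1 - 1 = 0)
p(X) = -8 (p(X) = -8 + 0 = -8)
(-299 + 384)*p(6*(5 + 2)) = (-299 + 384)*(-8) = 85*(-8) = -680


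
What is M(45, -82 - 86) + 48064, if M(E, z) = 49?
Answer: 48113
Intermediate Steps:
M(45, -82 - 86) + 48064 = 49 + 48064 = 48113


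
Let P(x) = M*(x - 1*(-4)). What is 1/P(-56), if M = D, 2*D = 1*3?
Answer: -1/78 ≈ -0.012821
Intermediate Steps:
D = 3/2 (D = (1*3)/2 = (1/2)*3 = 3/2 ≈ 1.5000)
M = 3/2 ≈ 1.5000
P(x) = 6 + 3*x/2 (P(x) = 3*(x - 1*(-4))/2 = 3*(x + 4)/2 = 3*(4 + x)/2 = 6 + 3*x/2)
1/P(-56) = 1/(6 + (3/2)*(-56)) = 1/(6 - 84) = 1/(-78) = -1/78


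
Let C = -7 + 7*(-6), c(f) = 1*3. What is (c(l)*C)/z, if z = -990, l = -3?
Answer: 49/330 ≈ 0.14848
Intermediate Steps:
c(f) = 3
C = -49 (C = -7 - 42 = -49)
(c(l)*C)/z = (3*(-49))/(-990) = -147*(-1/990) = 49/330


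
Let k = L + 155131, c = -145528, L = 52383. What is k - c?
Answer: 353042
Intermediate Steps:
k = 207514 (k = 52383 + 155131 = 207514)
k - c = 207514 - 1*(-145528) = 207514 + 145528 = 353042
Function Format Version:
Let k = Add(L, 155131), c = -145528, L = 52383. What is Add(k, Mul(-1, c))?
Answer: 353042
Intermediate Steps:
k = 207514 (k = Add(52383, 155131) = 207514)
Add(k, Mul(-1, c)) = Add(207514, Mul(-1, -145528)) = Add(207514, 145528) = 353042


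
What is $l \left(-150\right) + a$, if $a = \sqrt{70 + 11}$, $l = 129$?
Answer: $-19341$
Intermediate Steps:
$a = 9$ ($a = \sqrt{81} = 9$)
$l \left(-150\right) + a = 129 \left(-150\right) + 9 = -19350 + 9 = -19341$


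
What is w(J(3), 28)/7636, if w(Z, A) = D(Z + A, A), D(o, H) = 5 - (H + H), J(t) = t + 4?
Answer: -51/7636 ≈ -0.0066789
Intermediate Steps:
J(t) = 4 + t
D(o, H) = 5 - 2*H
w(Z, A) = 5 - 2*A
w(J(3), 28)/7636 = (5 - 2*28)/7636 = (5 - 56)*(1/7636) = -51*1/7636 = -51/7636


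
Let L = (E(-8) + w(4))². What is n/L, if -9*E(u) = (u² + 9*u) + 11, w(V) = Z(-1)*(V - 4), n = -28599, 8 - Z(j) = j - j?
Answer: -257391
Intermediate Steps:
Z(j) = 8 (Z(j) = 8 - (j - j) = 8 - 1*0 = 8 + 0 = 8)
w(V) = -32 + 8*V (w(V) = 8*(V - 4) = 8*(-4 + V) = -32 + 8*V)
E(u) = -11/9 - u - u²/9 (E(u) = -((u² + 9*u) + 11)/9 = -(11 + u² + 9*u)/9 = -11/9 - u - u²/9)
L = ⅑ (L = ((-11/9 - 1*(-8) - ⅑*(-8)²) + (-32 + 8*4))² = ((-11/9 + 8 - ⅑*64) + (-32 + 32))² = ((-11/9 + 8 - 64/9) + 0)² = (-⅓ + 0)² = (-⅓)² = ⅑ ≈ 0.11111)
n/L = -28599/⅑ = -28599*9 = -257391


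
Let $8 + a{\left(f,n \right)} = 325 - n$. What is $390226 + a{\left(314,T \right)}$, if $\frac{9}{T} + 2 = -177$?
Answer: $\frac{69907206}{179} \approx 3.9054 \cdot 10^{5}$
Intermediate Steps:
$T = - \frac{9}{179}$ ($T = \frac{9}{-2 - 177} = \frac{9}{-179} = 9 \left(- \frac{1}{179}\right) = - \frac{9}{179} \approx -0.050279$)
$a{\left(f,n \right)} = 317 - n$ ($a{\left(f,n \right)} = -8 - \left(-325 + n\right) = 317 - n$)
$390226 + a{\left(314,T \right)} = 390226 + \left(317 - - \frac{9}{179}\right) = 390226 + \left(317 + \frac{9}{179}\right) = 390226 + \frac{56752}{179} = \frac{69907206}{179}$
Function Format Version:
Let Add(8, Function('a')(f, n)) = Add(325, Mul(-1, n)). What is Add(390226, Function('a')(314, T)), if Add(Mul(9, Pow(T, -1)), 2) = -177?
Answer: Rational(69907206, 179) ≈ 3.9054e+5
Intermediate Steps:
T = Rational(-9, 179) (T = Mul(9, Pow(Add(-2, -177), -1)) = Mul(9, Pow(-179, -1)) = Mul(9, Rational(-1, 179)) = Rational(-9, 179) ≈ -0.050279)
Function('a')(f, n) = Add(317, Mul(-1, n)) (Function('a')(f, n) = Add(-8, Add(325, Mul(-1, n))) = Add(317, Mul(-1, n)))
Add(390226, Function('a')(314, T)) = Add(390226, Add(317, Mul(-1, Rational(-9, 179)))) = Add(390226, Add(317, Rational(9, 179))) = Add(390226, Rational(56752, 179)) = Rational(69907206, 179)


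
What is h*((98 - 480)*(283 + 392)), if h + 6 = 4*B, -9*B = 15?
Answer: 3266100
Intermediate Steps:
B = -5/3 (B = -⅑*15 = -5/3 ≈ -1.6667)
h = -38/3 (h = -6 + 4*(-5/3) = -6 - 20/3 = -38/3 ≈ -12.667)
h*((98 - 480)*(283 + 392)) = -38*(98 - 480)*(283 + 392)/3 = -(-14516)*675/3 = -38/3*(-257850) = 3266100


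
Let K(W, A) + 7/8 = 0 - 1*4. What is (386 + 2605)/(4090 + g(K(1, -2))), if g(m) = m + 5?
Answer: 7976/10907 ≈ 0.73127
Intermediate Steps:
K(W, A) = -39/8 (K(W, A) = -7/8 + (0 - 1*4) = -7/8 + (0 - 4) = -7/8 - 4 = -39/8)
g(m) = 5 + m
(386 + 2605)/(4090 + g(K(1, -2))) = (386 + 2605)/(4090 + (5 - 39/8)) = 2991/(4090 + 1/8) = 2991/(32721/8) = 2991*(8/32721) = 7976/10907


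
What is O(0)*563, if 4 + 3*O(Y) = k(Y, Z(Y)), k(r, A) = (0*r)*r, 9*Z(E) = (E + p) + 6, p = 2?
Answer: -2252/3 ≈ -750.67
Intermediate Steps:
Z(E) = 8/9 + E/9 (Z(E) = ((E + 2) + 6)/9 = ((2 + E) + 6)/9 = (8 + E)/9 = 8/9 + E/9)
k(r, A) = 0 (k(r, A) = 0*r = 0)
O(Y) = -4/3 (O(Y) = -4/3 + (⅓)*0 = -4/3 + 0 = -4/3)
O(0)*563 = -4/3*563 = -2252/3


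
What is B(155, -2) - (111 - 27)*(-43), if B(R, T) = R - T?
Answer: 3769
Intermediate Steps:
B(155, -2) - (111 - 27)*(-43) = (155 - 1*(-2)) - (111 - 27)*(-43) = (155 + 2) - 84*(-43) = 157 - 1*(-3612) = 157 + 3612 = 3769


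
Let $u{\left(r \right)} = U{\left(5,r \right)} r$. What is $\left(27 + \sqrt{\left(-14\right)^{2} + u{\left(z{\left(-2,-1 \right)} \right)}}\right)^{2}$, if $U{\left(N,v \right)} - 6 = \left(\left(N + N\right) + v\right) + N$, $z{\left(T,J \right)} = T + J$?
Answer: $\left(27 + \sqrt{142}\right)^{2} \approx 1514.5$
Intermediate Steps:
$z{\left(T,J \right)} = J + T$
$U{\left(N,v \right)} = 6 + v + 3 N$ ($U{\left(N,v \right)} = 6 + \left(\left(\left(N + N\right) + v\right) + N\right) = 6 + \left(\left(2 N + v\right) + N\right) = 6 + \left(\left(v + 2 N\right) + N\right) = 6 + \left(v + 3 N\right) = 6 + v + 3 N$)
$u{\left(r \right)} = r \left(21 + r\right)$ ($u{\left(r \right)} = \left(6 + r + 3 \cdot 5\right) r = \left(6 + r + 15\right) r = \left(21 + r\right) r = r \left(21 + r\right)$)
$\left(27 + \sqrt{\left(-14\right)^{2} + u{\left(z{\left(-2,-1 \right)} \right)}}\right)^{2} = \left(27 + \sqrt{\left(-14\right)^{2} + \left(-1 - 2\right) \left(21 - 3\right)}\right)^{2} = \left(27 + \sqrt{196 - 3 \left(21 - 3\right)}\right)^{2} = \left(27 + \sqrt{196 - 54}\right)^{2} = \left(27 + \sqrt{142}\right)^{2}$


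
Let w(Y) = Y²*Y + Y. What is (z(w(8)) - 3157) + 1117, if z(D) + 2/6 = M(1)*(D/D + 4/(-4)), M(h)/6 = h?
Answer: -6121/3 ≈ -2040.3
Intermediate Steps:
w(Y) = Y + Y³ (w(Y) = Y³ + Y = Y + Y³)
M(h) = 6*h
z(D) = -⅓ (z(D) = -⅓ + (6*1)*(D/D + 4/(-4)) = -⅓ + 6*(1 + 4*(-¼)) = -⅓ + 6*(1 - 1) = -⅓ + 6*0 = -⅓ + 0 = -⅓)
(z(w(8)) - 3157) + 1117 = (-⅓ - 3157) + 1117 = -9472/3 + 1117 = -6121/3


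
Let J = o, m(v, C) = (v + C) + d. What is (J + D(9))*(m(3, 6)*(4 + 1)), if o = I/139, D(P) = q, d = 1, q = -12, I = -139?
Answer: -650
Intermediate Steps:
D(P) = -12
o = -1 (o = -139/139 = -139*1/139 = -1)
m(v, C) = 1 + C + v (m(v, C) = (v + C) + 1 = (C + v) + 1 = 1 + C + v)
J = -1
(J + D(9))*(m(3, 6)*(4 + 1)) = (-1 - 12)*((1 + 6 + 3)*(4 + 1)) = -130*5 = -13*50 = -650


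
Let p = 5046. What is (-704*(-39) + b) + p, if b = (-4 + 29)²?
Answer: 33127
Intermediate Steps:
b = 625 (b = 25² = 625)
(-704*(-39) + b) + p = (-704*(-39) + 625) + 5046 = (27456 + 625) + 5046 = 28081 + 5046 = 33127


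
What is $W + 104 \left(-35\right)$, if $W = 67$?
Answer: $-3573$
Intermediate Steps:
$W + 104 \left(-35\right) = 67 + 104 \left(-35\right) = 67 - 3640 = -3573$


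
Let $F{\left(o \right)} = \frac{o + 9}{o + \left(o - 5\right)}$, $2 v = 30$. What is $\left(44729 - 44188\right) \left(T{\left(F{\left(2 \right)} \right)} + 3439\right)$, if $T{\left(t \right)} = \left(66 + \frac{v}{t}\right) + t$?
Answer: $\frac{20784679}{11} \approx 1.8895 \cdot 10^{6}$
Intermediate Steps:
$v = 15$ ($v = \frac{1}{2} \cdot 30 = 15$)
$F{\left(o \right)} = \frac{9 + o}{-5 + 2 o}$ ($F{\left(o \right)} = \frac{9 + o}{o + \left(o - 5\right)} = \frac{9 + o}{o + \left(-5 + o\right)} = \frac{9 + o}{-5 + 2 o}$)
$T{\left(t \right)} = 66 + t + \frac{15}{t}$ ($T{\left(t \right)} = \left(66 + \frac{15}{t}\right) + t = 66 + t + \frac{15}{t}$)
$\left(44729 - 44188\right) \left(T{\left(F{\left(2 \right)} \right)} + 3439\right) = \left(44729 - 44188\right) \left(\left(66 + \frac{9 + 2}{-5 + 2 \cdot 2} + \frac{15}{\frac{1}{-5 + 2 \cdot 2} \left(9 + 2\right)}\right) + 3439\right) = 541 \left(\left(66 + \frac{1}{-5 + 4} \cdot 11 + \frac{15}{\frac{1}{-5 + 4} \cdot 11}\right) + 3439\right) = 541 \left(\left(66 + \frac{1}{-1} \cdot 11 + \frac{15}{\frac{1}{-1} \cdot 11}\right) + 3439\right) = 541 \left(\left(66 - 11 + \frac{15}{\left(-1\right) 11}\right) + 3439\right) = 541 \left(\left(66 - 11 + \frac{15}{-11}\right) + 3439\right) = 541 \left(\left(66 - 11 + 15 \left(- \frac{1}{11}\right)\right) + 3439\right) = 541 \left(\left(66 - 11 - \frac{15}{11}\right) + 3439\right) = 541 \left(\frac{590}{11} + 3439\right) = 541 \cdot \frac{38419}{11} = \frac{20784679}{11}$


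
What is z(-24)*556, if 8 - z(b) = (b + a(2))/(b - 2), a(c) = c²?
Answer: 52264/13 ≈ 4020.3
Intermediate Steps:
z(b) = 8 - (4 + b)/(-2 + b) (z(b) = 8 - (b + 2²)/(b - 2) = 8 - (b + 4)/(-2 + b) = 8 - (4 + b)/(-2 + b))
z(-24)*556 = ((-20 + 7*(-24))/(-2 - 24))*556 = ((-20 - 168)/(-26))*556 = -1/26*(-188)*556 = (94/13)*556 = 52264/13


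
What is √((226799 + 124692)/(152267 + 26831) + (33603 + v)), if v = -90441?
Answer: I*√82116934234/1202 ≈ 238.4*I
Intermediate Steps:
√((226799 + 124692)/(152267 + 26831) + (33603 + v)) = √((226799 + 124692)/(152267 + 26831) + (33603 - 90441)) = √(351491/179098 - 56838) = √(351491*(1/179098) - 56838) = √(2359/1202 - 56838) = √(-68316917/1202) = I*√82116934234/1202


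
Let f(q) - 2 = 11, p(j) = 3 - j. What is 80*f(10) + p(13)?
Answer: 1030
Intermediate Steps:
f(q) = 13 (f(q) = 2 + 11 = 13)
80*f(10) + p(13) = 80*13 + (3 - 1*13) = 1040 + (3 - 13) = 1040 - 10 = 1030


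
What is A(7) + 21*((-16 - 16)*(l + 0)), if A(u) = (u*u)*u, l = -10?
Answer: 7063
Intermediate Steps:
A(u) = u³ (A(u) = u²*u = u³)
A(7) + 21*((-16 - 16)*(l + 0)) = 7³ + 21*((-16 - 16)*(-10 + 0)) = 343 + 21*(-32*(-10)) = 343 + 21*320 = 343 + 6720 = 7063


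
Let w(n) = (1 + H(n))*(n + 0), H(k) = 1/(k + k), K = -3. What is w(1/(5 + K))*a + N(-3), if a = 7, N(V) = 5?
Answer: 12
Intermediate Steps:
H(k) = 1/(2*k)
w(n) = n*(1 + 1/(2*n)) (w(n) = (1 + 1/(2*n))*(n + 0) = (1 + 1/(2*n))*n = n*(1 + 1/(2*n)))
w(1/(5 + K))*a + N(-3) = (½ + 1/(5 - 3))*7 + 5 = (½ + 1/2)*7 + 5 = (½ + ½)*7 + 5 = 1*7 + 5 = 7 + 5 = 12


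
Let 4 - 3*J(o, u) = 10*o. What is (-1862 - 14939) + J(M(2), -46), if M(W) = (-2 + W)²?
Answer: -50399/3 ≈ -16800.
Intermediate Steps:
J(o, u) = 4/3 - 10*o/3
(-1862 - 14939) + J(M(2), -46) = (-1862 - 14939) + (4/3 - 10*(-2 + 2)²/3) = -16801 + (4/3 - 10/3*0²) = -16801 + (4/3 - 10/3*0) = -16801 + (4/3 + 0) = -16801 + 4/3 = -50399/3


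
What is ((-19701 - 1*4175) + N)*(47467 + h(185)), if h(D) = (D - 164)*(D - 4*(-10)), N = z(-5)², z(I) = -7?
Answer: -1243578784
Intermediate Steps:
N = 49 (N = (-7)² = 49)
h(D) = (-164 + D)*(40 + D) (h(D) = (-164 + D)*(D + 40) = (-164 + D)*(40 + D))
((-19701 - 1*4175) + N)*(47467 + h(185)) = ((-19701 - 1*4175) + 49)*(47467 + (-6560 + 185² - 124*185)) = ((-19701 - 4175) + 49)*(47467 + (-6560 + 34225 - 22940)) = (-23876 + 49)*(47467 + 4725) = -23827*52192 = -1243578784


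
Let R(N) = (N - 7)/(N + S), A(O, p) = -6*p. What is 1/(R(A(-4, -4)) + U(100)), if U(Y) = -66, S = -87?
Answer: -63/4175 ≈ -0.015090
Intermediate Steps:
R(N) = (-7 + N)/(-87 + N) (R(N) = (N - 7)/(N - 87) = (-7 + N)/(-87 + N))
1/(R(A(-4, -4)) + U(100)) = 1/((-7 - 6*(-4))/(-87 - 6*(-4)) - 66) = 1/((-7 + 24)/(-87 + 24) - 66) = 1/(17/(-63) - 66) = 1/(-1/63*17 - 66) = 1/(-17/63 - 66) = 1/(-4175/63) = -63/4175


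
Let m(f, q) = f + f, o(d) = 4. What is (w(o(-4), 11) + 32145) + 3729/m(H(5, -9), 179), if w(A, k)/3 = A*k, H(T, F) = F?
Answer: 192419/6 ≈ 32070.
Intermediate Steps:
m(f, q) = 2*f
w(A, k) = 3*A*k (w(A, k) = 3*(A*k) = 3*A*k)
(w(o(-4), 11) + 32145) + 3729/m(H(5, -9), 179) = (3*4*11 + 32145) + 3729/((2*(-9))) = (132 + 32145) + 3729/(-18) = 32277 + 3729*(-1/18) = 32277 - 1243/6 = 192419/6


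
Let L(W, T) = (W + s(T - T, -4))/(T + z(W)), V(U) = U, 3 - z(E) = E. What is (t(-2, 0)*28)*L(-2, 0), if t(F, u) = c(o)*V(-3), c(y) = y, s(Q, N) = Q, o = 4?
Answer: 672/5 ≈ 134.40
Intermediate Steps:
z(E) = 3 - E
t(F, u) = -12 (t(F, u) = 4*(-3) = -12)
L(W, T) = W/(3 + T - W) (L(W, T) = (W + (T - T))/(T + (3 - W)) = (W + 0)/(3 + T - W) = W/(3 + T - W))
(t(-2, 0)*28)*L(-2, 0) = (-12*28)*(-2/(3 + 0 - 1*(-2))) = -(-672)/(3 + 0 + 2) = -(-672)/5 = -336*(-⅖) = 672/5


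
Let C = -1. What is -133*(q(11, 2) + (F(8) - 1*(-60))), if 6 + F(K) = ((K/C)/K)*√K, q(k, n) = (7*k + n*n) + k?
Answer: -19418 + 266*√2 ≈ -19042.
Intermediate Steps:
q(k, n) = n² + 8*k (q(k, n) = (7*k + n²) + k = (n² + 7*k) + k = n² + 8*k)
F(K) = -6 - √K (F(K) = -6 + ((K/(-1))/K)*√K = -6 + ((K*(-1))/K)*√K = -6 + ((-K)/K)*√K = -6 - √K)
-133*(q(11, 2) + (F(8) - 1*(-60))) = -133*((2² + 8*11) + ((-6 - √8) - 1*(-60))) = -133*((4 + 88) + ((-6 - 2*√2) + 60)) = -133*(92 + ((-6 - 2*√2) + 60)) = -133*(92 + (54 - 2*√2)) = -133*(146 - 2*√2) = -19418 + 266*√2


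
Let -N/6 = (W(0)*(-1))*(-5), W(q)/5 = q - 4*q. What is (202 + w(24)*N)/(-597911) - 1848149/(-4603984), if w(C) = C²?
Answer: 1104098611971/2752772677424 ≈ 0.40109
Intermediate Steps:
W(q) = -15*q (W(q) = 5*(q - 4*q) = 5*(-3*q) = -15*q)
N = 0 (N = -6*-15*0*(-1)*(-5) = -6*0*(-1)*(-5) = -0*(-5) = -6*0 = 0)
(202 + w(24)*N)/(-597911) - 1848149/(-4603984) = (202 + 24²*0)/(-597911) - 1848149/(-4603984) = (202 + 576*0)*(-1/597911) - 1848149*(-1/4603984) = (202 + 0)*(-1/597911) + 1848149/4603984 = 202*(-1/597911) + 1848149/4603984 = -202/597911 + 1848149/4603984 = 1104098611971/2752772677424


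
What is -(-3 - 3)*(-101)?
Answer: -606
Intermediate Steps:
-(-3 - 3)*(-101) = -1*(-6)*(-101) = 6*(-101) = -606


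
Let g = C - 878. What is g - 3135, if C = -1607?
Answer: -5620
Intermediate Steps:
g = -2485 (g = -1607 - 878 = -2485)
g - 3135 = -2485 - 3135 = -5620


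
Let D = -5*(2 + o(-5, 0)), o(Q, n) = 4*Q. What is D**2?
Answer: 8100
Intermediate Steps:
D = 90 (D = -5*(2 + 4*(-5)) = -5*(2 - 20) = -5*(-18) = 90)
D**2 = 90**2 = 8100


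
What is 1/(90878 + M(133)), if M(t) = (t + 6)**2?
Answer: 1/110199 ≈ 9.0745e-6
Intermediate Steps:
M(t) = (6 + t)**2
1/(90878 + M(133)) = 1/(90878 + (6 + 133)**2) = 1/(90878 + 139**2) = 1/(90878 + 19321) = 1/110199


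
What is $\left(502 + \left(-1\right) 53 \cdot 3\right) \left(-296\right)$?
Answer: $-101528$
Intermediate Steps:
$\left(502 + \left(-1\right) 53 \cdot 3\right) \left(-296\right) = \left(502 - 159\right) \left(-296\right) = 343 \left(-296\right) = -101528$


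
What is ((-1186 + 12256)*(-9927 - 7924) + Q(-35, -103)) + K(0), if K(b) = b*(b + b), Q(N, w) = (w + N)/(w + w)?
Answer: -20353888641/103 ≈ -1.9761e+8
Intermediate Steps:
Q(N, w) = (N + w)/(2*w) (Q(N, w) = (N + w)/((2*w)) = (N + w)*(1/(2*w)) = (N + w)/(2*w))
K(b) = 2*b**2 (K(b) = b*(2*b) = 2*b**2)
((-1186 + 12256)*(-9927 - 7924) + Q(-35, -103)) + K(0) = ((-1186 + 12256)*(-9927 - 7924) + (1/2)*(-35 - 103)/(-103)) + 2*0**2 = (11070*(-17851) + (1/2)*(-1/103)*(-138)) + 2*0 = (-197610570 + 69/103) + 0 = -20353888641/103 + 0 = -20353888641/103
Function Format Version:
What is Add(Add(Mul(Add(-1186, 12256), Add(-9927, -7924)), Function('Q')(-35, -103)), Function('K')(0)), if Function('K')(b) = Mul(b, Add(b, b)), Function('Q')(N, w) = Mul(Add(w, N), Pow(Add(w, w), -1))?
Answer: Rational(-20353888641, 103) ≈ -1.9761e+8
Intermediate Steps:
Function('Q')(N, w) = Mul(Rational(1, 2), Pow(w, -1), Add(N, w)) (Function('Q')(N, w) = Mul(Add(N, w), Pow(Mul(2, w), -1)) = Mul(Add(N, w), Mul(Rational(1, 2), Pow(w, -1))) = Mul(Rational(1, 2), Pow(w, -1), Add(N, w)))
Function('K')(b) = Mul(2, Pow(b, 2)) (Function('K')(b) = Mul(b, Mul(2, b)) = Mul(2, Pow(b, 2)))
Add(Add(Mul(Add(-1186, 12256), Add(-9927, -7924)), Function('Q')(-35, -103)), Function('K')(0)) = Add(Add(Mul(Add(-1186, 12256), Add(-9927, -7924)), Mul(Rational(1, 2), Pow(-103, -1), Add(-35, -103))), Mul(2, Pow(0, 2))) = Add(Add(Mul(11070, -17851), Mul(Rational(1, 2), Rational(-1, 103), -138)), Mul(2, 0)) = Add(Add(-197610570, Rational(69, 103)), 0) = Add(Rational(-20353888641, 103), 0) = Rational(-20353888641, 103)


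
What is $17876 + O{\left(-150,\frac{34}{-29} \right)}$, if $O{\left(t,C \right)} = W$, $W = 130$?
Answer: $18006$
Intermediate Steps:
$O{\left(t,C \right)} = 130$
$17876 + O{\left(-150,\frac{34}{-29} \right)} = 17876 + 130 = 18006$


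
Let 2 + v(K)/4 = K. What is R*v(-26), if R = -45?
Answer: 5040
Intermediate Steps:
v(K) = -8 + 4*K
R*v(-26) = -45*(-8 + 4*(-26)) = -45*(-8 - 104) = -45*(-112) = 5040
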